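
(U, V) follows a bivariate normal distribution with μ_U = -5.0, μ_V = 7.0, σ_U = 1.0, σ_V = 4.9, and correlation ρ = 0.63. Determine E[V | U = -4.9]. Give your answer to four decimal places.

7.3087

E[V | U=x] = μ_V + ρ(σ_V/σ_U)(x − μ_U) for jointly normal variables.
E[V | U=-4.9] = 7.0 + (0.63)·(4.9/1.0)·(-4.9 − (-5.0)) = 7.0 + (3.087)·(0.1) = 7.3087.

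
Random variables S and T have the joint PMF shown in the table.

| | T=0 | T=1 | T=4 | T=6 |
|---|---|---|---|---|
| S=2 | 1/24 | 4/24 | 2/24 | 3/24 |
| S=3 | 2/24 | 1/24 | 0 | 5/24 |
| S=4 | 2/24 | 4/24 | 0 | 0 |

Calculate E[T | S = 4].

P(S = 4) = 1/4.
Σ T·P over the event = 0·(2/24) + 1·(4/24) = 1/6.
E[T | S = 4] = (1/6) / (1/4) = 2/3.

2/3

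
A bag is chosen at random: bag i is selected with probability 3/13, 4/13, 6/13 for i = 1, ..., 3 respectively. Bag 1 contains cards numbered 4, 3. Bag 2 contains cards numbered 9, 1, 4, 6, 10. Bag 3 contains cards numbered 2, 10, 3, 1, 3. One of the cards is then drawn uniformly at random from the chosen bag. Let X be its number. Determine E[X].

573/130

E[X | bag 1] = (4+3)/2 = 7/2.
E[X | bag 2] = (9+1+4+6+10)/5 = 6.
E[X | bag 3] = (2+10+3+1+3)/5 = 19/5.
By the law of total expectation,
E[X] = (3/13)·(7/2) + (4/13)·(6) + (6/13)·(19/5) = 573/130.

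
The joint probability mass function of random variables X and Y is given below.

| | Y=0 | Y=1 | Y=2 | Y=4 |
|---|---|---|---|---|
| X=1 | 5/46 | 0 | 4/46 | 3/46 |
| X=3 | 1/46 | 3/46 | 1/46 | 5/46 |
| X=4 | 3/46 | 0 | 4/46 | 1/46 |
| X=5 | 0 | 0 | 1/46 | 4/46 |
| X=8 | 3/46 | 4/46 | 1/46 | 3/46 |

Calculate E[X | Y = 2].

P(Y = 2) = 11/46.
Σ X·P over the event = 1·(4/46) + 3·(1/46) + 4·(4/46) + 5·(1/46) + 8·(1/46) = 18/23.
E[X | Y = 2] = (18/23) / (11/46) = 36/11.

36/11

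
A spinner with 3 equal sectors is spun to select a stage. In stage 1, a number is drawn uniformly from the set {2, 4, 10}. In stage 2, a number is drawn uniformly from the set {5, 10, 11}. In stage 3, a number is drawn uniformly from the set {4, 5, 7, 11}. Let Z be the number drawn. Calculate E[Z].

E[Z | stage 1] = (2+4+10)/3 = 16/3.
E[Z | stage 2] = (5+10+11)/3 = 26/3.
E[Z | stage 3] = (4+5+7+11)/4 = 27/4.
By the law of total expectation,
E[Z] = (1/3)·(16/3) + (1/3)·(26/3) + (1/3)·(27/4) = 83/12.

83/12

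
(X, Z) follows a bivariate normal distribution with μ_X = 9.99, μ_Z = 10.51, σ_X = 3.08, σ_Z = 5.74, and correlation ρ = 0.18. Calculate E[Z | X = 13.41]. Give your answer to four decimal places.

For a bivariate normal, E[Z | X=x] = μ_Z + ρ·(σ_Z/σ_X)·(x − μ_X).
E[Z | X=13.41] = 10.51 + (0.18)·(5.74/3.08)·(13.41 − (9.99)) = 10.51 + (0.335455)·(3.42) = 11.6573.

11.6573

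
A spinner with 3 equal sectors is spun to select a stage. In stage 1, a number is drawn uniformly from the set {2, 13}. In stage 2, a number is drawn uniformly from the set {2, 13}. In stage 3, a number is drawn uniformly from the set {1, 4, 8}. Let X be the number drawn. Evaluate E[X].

58/9

E[X | stage 1] = (2+13)/2 = 15/2.
E[X | stage 2] = (2+13)/2 = 15/2.
E[X | stage 3] = (1+4+8)/3 = 13/3.
E[X] = (1/3)·(15/2) + (1/3)·(15/2) + (1/3)·(13/3) = 58/9.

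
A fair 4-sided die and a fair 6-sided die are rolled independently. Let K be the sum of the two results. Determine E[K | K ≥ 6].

P(K ≥ 6) = 7/12.
Σ over the event: 6·1/6 + 7·1/6 + 8·1/8 + 9·1/12 + 10·1/24 = 13/3.
E[K | K ≥ 6] = (13/3) / (7/12) = 52/7.

52/7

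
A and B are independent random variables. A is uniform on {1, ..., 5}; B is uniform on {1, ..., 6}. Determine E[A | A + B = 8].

7/2

P(A + B = 8) = 2/15.
Summing A·P(x,y) over outcomes with A + B = 8 gives 7/15.
E[A | A + B = 8] = (7/15) / (2/15) = 7/2.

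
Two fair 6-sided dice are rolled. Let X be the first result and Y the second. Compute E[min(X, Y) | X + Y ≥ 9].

Outcomes with X + Y ≥ 9: (3,6), (4,5), (4,6), (5,4), (5,5), (5,6), (6,3), (6,4), (6,5), (6,6), each with probability 1/36.
E[min(X, Y) | X + Y ≥ 9] = (3 + 4 + 4 + 4 + 5 + 5 + 3 + 4 + 5 + 6) / 10 = 43/10.

43/10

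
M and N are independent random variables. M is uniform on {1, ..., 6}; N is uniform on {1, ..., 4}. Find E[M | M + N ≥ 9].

P(M + N ≥ 9) = 1/8.
Summing M·P(x,y) over outcomes with M + N ≥ 9 gives 17/24.
E[M | M + N ≥ 9] = (17/24) / (1/8) = 17/3.

17/3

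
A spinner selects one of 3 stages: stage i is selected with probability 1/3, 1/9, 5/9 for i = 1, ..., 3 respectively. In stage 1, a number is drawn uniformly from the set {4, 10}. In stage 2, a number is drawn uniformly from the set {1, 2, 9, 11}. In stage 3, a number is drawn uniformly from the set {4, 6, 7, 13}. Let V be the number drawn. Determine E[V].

257/36

E[V | stage 1] = (4+10)/2 = 7.
E[V | stage 2] = (1+2+9+11)/4 = 23/4.
E[V | stage 3] = (4+6+7+13)/4 = 15/2.
E[V] = (1/3)·(7) + (1/9)·(23/4) + (5/9)·(15/2) = 257/36.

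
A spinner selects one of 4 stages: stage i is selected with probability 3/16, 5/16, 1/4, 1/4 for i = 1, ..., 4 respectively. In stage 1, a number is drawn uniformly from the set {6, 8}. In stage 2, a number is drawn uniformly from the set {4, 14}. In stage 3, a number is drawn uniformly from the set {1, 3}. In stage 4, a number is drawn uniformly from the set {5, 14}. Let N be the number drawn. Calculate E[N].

7

E[N | stage 1] = (6+8)/2 = 7.
E[N | stage 2] = (4+14)/2 = 9.
E[N | stage 3] = (1+3)/2 = 2.
E[N | stage 4] = (5+14)/2 = 19/2.
By the law of total expectation,
E[N] = (3/16)·(7) + (5/16)·(9) + (1/4)·(2) + (1/4)·(19/2) = 7.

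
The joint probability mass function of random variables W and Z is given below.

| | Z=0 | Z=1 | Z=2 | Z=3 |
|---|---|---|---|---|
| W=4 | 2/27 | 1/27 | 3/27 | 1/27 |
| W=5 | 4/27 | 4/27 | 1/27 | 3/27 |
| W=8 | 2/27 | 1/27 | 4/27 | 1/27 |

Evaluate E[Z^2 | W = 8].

13/4

P(W = 8) = 8/27.
Summing Z^2·P(W=x,Z=y) over the conditioning event gives 26/27.
E[Z^2 | W = 8] = (26/27) / (8/27) = 13/4.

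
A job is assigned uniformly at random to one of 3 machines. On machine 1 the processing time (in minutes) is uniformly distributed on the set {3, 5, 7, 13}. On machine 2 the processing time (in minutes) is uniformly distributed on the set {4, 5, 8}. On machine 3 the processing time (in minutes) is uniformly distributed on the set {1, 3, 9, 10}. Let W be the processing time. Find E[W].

221/36

E[W | machine 1] = (3+5+7+13)/4 = 7.
E[W | machine 2] = (4+5+8)/3 = 17/3.
E[W | machine 3] = (1+3+9+10)/4 = 23/4.
By the law of total expectation,
E[W] = (1/3)·(7) + (1/3)·(17/3) + (1/3)·(23/4) = 221/36.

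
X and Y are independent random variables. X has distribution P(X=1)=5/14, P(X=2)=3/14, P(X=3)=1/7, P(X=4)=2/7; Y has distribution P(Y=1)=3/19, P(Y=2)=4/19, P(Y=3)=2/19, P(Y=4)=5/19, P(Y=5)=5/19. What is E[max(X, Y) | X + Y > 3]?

150/37

P(X + Y > 3) = 111/133.
Summing max(X,Y)·P(x,y) over outcomes with X + Y > 3 gives 450/133.
E[max(X, Y) | X + Y > 3] = (450/133) / (111/133) = 150/37.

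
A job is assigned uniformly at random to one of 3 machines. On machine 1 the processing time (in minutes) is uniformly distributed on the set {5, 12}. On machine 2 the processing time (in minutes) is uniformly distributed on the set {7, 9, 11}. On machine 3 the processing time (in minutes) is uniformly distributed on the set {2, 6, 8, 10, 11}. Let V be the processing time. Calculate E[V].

E[V | machine 1] = (5+12)/2 = 17/2.
E[V | machine 2] = (7+9+11)/3 = 9.
E[V | machine 3] = (2+6+8+10+11)/5 = 37/5.
By the law of total expectation,
E[V] = (1/3)·(17/2) + (1/3)·(9) + (1/3)·(37/5) = 83/10.

83/10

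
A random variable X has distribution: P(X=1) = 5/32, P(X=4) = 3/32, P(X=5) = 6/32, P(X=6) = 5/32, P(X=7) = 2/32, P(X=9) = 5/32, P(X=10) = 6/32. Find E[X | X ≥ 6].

149/18

P(X ≥ 6) = 9/16.
Σ over the event: 6·5/32 + 7·1/16 + 9·5/32 + 10·3/16 = 149/32.
E[X | X ≥ 6] = (149/32) / (9/16) = 149/18.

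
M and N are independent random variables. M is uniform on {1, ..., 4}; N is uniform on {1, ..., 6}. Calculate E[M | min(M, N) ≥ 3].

7/2

Outcomes with min(M, N) ≥ 3: (3,3), (3,4), (3,5), (3,6), (4,3), (4,4), (4,5), (4,6), each with probability 1/24.
E[M | min(M, N) ≥ 3] = (3 + 3 + 3 + 3 + 4 + 4 + 4 + 4) / 8 = 7/2.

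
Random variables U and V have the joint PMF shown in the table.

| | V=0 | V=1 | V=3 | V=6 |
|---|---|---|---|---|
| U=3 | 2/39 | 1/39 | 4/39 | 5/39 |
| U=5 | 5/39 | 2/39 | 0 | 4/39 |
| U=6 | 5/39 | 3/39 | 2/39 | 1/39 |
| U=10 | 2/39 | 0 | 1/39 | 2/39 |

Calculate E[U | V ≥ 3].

5

P(V ≥ 3) = 19/39.
Σ U·P over the event = 3·(4/39) + 3·(5/39) + 5·(4/39) + 6·(2/39) + 6·(1/39) + 10·(1/39) + 10·(2/39) = 95/39.
E[U | V ≥ 3] = (95/39) / (19/39) = 5.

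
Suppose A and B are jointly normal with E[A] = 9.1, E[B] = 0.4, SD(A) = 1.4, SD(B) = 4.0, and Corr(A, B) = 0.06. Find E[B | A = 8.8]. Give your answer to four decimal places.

0.3486

For a bivariate normal, E[B | A=x] = μ_B + ρ·(σ_B/σ_A)·(x − μ_A).
E[B | A=8.8] = 0.4 + (0.06)·(4.0/1.4)·(8.8 − (9.1)) = 0.4 + (0.17143)·(-0.3) = 0.3486.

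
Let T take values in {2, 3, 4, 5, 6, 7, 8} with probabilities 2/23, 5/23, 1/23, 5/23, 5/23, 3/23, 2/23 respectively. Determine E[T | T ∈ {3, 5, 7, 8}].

77/15

P(T ∈ {3, 5, 7, 8}) = 15/23.
Σ over the event: 3·5/23 + 5·5/23 + 7·3/23 + 8·2/23 = 77/23.
E[T | T ∈ {3, 5, 7, 8}] = (77/23) / (15/23) = 77/15.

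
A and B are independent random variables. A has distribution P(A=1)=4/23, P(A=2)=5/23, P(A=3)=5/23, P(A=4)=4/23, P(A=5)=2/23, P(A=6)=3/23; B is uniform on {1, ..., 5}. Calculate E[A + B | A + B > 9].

83/8

P(A + B > 9) = 8/115.
Summing (A+B)·P(x,y) over outcomes with A + B > 9 gives 83/115.
E[A + B | A + B > 9] = (83/115) / (8/115) = 83/8.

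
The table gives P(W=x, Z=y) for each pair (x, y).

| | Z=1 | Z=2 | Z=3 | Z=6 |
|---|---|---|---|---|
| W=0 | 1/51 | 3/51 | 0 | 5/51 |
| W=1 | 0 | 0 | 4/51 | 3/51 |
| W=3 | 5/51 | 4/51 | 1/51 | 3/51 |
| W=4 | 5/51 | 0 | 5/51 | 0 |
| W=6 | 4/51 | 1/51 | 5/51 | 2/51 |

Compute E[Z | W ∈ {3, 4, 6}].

87/35

P(W ∈ {3, 4, 6}) = 35/51.
Summing Z·P(W=x,Z=y) over the conditioning event gives 29/17.
E[Z | W ∈ {3, 4, 6}] = (29/17) / (35/51) = 87/35.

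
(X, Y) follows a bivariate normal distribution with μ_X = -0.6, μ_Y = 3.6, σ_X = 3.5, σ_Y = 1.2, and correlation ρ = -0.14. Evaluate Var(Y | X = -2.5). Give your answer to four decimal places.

For a bivariate normal, Var(Y | X=x) = σ_Y²(1 − ρ²).
Var(Y | X=-2.5) = (1.2)²·(1 − (-0.14)²) = 1.44·0.9804 = 1.4118.

1.4118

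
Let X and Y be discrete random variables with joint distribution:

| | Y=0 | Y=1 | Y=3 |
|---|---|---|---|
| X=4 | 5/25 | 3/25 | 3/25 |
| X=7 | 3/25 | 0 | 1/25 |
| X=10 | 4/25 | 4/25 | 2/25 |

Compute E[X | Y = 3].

P(Y = 3) = 6/25.
Summing X·P(X=x,Y=y) over the conditioning event gives 39/25.
E[X | Y = 3] = (39/25) / (6/25) = 13/2.

13/2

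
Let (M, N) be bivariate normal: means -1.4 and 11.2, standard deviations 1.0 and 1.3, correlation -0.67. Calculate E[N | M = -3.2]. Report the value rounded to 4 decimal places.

12.7678

E[N | M=x] = μ_N + ρ(σ_N/σ_M)(x − μ_M) for jointly normal variables.
E[N | M=-3.2] = 11.2 + (-0.67)·(1.3/1.0)·(-3.2 − (-1.4)) = 11.2 + (-0.871)·(-1.8) = 12.7678.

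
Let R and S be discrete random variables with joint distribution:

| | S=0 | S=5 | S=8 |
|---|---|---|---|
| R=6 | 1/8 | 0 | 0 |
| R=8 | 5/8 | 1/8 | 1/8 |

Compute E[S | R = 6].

0

P(R = 6) = 1/8.
Σ S·P over the event = 0·(1/8) = 0.
E[S | R = 6] = (0) / (1/8) = 0.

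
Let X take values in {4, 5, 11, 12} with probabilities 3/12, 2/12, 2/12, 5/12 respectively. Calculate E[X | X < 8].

22/5

P(X < 8) = 5/12.
Σ over the event: 4·1/4 + 5·1/6 = 11/6.
E[X | X < 8] = (11/6) / (5/12) = 22/5.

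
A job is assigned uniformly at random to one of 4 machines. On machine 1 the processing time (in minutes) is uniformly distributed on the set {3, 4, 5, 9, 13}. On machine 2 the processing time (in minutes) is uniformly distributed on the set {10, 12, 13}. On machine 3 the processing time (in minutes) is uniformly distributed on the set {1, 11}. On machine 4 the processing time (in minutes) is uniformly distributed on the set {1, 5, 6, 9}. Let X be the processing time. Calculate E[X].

1783/240

E[X | machine 1] = (3+4+5+9+13)/5 = 34/5.
E[X | machine 2] = (10+12+13)/3 = 35/3.
E[X | machine 3] = (1+11)/2 = 6.
E[X | machine 4] = (1+5+6+9)/4 = 21/4.
By the law of total expectation,
E[X] = (1/4)·(34/5) + (1/4)·(35/3) + (1/4)·(6) + (1/4)·(21/4) = 1783/240.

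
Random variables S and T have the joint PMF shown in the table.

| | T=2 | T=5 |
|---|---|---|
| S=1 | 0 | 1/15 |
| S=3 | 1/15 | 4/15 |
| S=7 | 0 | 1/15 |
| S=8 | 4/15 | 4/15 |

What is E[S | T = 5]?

26/5

P(T = 5) = 2/3.
Σ S·P over the event = 1·(1/15) + 3·(4/15) + 7·(1/15) + 8·(4/15) = 52/15.
E[S | T = 5] = (52/15) / (2/3) = 26/5.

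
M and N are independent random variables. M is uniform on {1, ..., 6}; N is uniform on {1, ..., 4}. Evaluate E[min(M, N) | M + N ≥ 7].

Outcomes with M + N ≥ 7: (3,4), (4,3), (4,4), (5,2), (5,3), (5,4), (6,1), (6,2), (6,3), (6,4), each with probability 1/24.
E[min(M, N) | M + N ≥ 7] = (3 + 3 + 4 + 2 + 3 + 4 + 1 + 2 + 3 + 4) / 10 = 29/10.

29/10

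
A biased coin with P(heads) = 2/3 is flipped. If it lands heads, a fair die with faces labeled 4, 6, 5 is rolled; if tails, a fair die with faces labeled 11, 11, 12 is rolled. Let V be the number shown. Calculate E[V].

64/9

E[V | heads] = (4+6+5)/3 = 5.
E[V | tails] = (11+11+12)/3 = 34/3.
By the law of total expectation,
E[V] = (2/3)·(5) + (1/3)·(34/3) = 64/9.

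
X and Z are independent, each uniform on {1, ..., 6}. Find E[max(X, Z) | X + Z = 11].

Outcomes with X + Z = 11: (5,6), (6,5), each with probability 1/36.
E[max(X, Z) | X + Z = 11] = (6 + 6) / 2 = 6.

6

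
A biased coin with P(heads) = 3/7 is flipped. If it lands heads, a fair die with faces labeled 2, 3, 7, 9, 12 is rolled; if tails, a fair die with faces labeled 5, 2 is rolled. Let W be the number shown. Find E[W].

169/35

E[W | heads] = (2+3+7+9+12)/5 = 33/5.
E[W | tails] = (5+2)/2 = 7/2.
E[W] = (3/7)·(33/5) + (4/7)·(7/2) = 169/35.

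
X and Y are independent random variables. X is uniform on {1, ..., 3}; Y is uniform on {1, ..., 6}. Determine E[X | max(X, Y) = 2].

Outcomes with max(X, Y) = 2: (1,2), (2,1), (2,2), each with probability 1/18.
E[X | max(X, Y) = 2] = (1 + 2 + 2) / 3 = 5/3.

5/3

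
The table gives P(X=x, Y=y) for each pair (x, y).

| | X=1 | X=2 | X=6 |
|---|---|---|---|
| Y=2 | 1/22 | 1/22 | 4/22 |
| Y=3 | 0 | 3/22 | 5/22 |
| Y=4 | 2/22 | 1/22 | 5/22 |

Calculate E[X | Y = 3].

P(Y = 3) = 4/11.
Σ X·P over the event = 2·(3/22) + 6·(5/22) = 18/11.
E[X | Y = 3] = (18/11) / (4/11) = 9/2.

9/2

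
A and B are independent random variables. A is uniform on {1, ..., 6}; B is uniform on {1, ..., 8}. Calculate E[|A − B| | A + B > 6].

92/33

P(A + B > 6) = 11/16.
Summing |A−B|·P(x,y) over outcomes with A + B > 6 gives 23/12.
E[|A − B| | A + B > 6] = (23/12) / (11/16) = 92/33.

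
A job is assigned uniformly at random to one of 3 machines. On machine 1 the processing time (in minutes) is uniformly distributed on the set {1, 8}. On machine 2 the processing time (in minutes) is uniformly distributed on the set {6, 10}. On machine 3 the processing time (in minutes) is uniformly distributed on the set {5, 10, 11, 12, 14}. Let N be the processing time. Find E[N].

E[N | machine 1] = (1+8)/2 = 9/2.
E[N | machine 2] = (6+10)/2 = 8.
E[N | machine 3] = (5+10+11+12+14)/5 = 52/5.
E[N] = (1/3)·(9/2) + (1/3)·(8) + (1/3)·(52/5) = 229/30.

229/30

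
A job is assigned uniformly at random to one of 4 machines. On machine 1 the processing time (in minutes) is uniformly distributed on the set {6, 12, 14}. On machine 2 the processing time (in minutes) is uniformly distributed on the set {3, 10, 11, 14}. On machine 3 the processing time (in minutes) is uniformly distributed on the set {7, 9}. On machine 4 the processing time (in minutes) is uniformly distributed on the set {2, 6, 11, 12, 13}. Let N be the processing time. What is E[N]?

1109/120

E[N | machine 1] = (6+12+14)/3 = 32/3.
E[N | machine 2] = (3+10+11+14)/4 = 19/2.
E[N | machine 3] = (7+9)/2 = 8.
E[N | machine 4] = (2+6+11+12+13)/5 = 44/5.
E[N] = (1/4)·(32/3) + (1/4)·(19/2) + (1/4)·(8) + (1/4)·(44/5) = 1109/120.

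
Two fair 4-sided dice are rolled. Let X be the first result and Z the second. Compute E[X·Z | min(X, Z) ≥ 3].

49/4

Outcomes with min(X, Z) ≥ 3: (3,3), (3,4), (4,3), (4,4), each with probability 1/16.
E[X·Z | min(X, Z) ≥ 3] = (9 + 12 + 12 + 16) / 4 = 49/4.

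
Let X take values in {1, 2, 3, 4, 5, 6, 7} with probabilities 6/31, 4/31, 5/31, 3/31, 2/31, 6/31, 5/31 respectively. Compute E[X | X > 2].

P(X > 2) = 21/31.
Σ over the event: 3·5/31 + 4·3/31 + 5·2/31 + 6·6/31 + 7·5/31 = 108/31.
E[X | X > 2] = (108/31) / (21/31) = 36/7.

36/7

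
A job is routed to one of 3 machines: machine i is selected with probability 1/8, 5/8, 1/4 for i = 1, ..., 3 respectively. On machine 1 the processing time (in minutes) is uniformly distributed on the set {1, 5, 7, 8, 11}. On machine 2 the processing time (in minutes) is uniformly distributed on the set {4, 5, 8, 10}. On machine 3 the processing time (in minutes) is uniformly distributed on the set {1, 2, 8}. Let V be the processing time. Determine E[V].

2849/480

E[V | machine 1] = (1+5+7+8+11)/5 = 32/5.
E[V | machine 2] = (4+5+8+10)/4 = 27/4.
E[V | machine 3] = (1+2+8)/3 = 11/3.
By the law of total expectation,
E[V] = (1/8)·(32/5) + (5/8)·(27/4) + (1/4)·(11/3) = 2849/480.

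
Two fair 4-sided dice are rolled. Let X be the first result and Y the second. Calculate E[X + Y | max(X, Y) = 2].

Outcomes with max(X, Y) = 2: (1,2), (2,1), (2,2), each with probability 1/16.
E[X + Y | max(X, Y) = 2] = (3 + 3 + 4) / 3 = 10/3.

10/3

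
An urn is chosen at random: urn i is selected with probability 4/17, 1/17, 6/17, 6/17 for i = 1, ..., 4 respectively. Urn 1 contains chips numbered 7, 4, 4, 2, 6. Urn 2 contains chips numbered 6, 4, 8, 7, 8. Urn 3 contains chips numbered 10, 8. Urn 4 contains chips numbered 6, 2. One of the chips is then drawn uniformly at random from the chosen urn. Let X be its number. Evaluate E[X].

103/17

E[X | urn 1] = (7+4+4+2+6)/5 = 23/5.
E[X | urn 2] = (6+4+8+7+8)/5 = 33/5.
E[X | urn 3] = (10+8)/2 = 9.
E[X | urn 4] = (6+2)/2 = 4.
E[X] = (4/17)·(23/5) + (1/17)·(33/5) + (6/17)·(9) + (6/17)·(4) = 103/17.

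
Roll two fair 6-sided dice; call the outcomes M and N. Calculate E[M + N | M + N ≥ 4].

P(M + N ≥ 4) = 11/12.
Summing (M+N)·P(x,y) over outcomes with M + N ≥ 4 gives 61/9.
E[M + N | M + N ≥ 4] = (61/9) / (11/12) = 244/33.

244/33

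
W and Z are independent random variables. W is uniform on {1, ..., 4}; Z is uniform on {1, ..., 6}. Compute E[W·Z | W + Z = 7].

10

Outcomes with W + Z = 7: (1,6), (2,5), (3,4), (4,3), each with probability 1/24.
E[W·Z | W + Z = 7] = (6 + 10 + 12 + 12) / 4 = 10.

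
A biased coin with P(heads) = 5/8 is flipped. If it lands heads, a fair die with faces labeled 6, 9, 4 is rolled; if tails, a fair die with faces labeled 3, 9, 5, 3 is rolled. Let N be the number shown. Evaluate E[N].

E[N | heads] = (6+9+4)/3 = 19/3.
E[N | tails] = (3+9+5+3)/4 = 5.
E[N] = (5/8)·(19/3) + (3/8)·(5) = 35/6.

35/6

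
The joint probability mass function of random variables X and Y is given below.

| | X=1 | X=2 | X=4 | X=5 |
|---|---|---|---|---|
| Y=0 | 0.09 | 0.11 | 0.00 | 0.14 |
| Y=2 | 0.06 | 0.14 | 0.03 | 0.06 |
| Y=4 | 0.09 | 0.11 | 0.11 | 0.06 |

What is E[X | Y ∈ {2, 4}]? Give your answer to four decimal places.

2.7424

P(Y ∈ {2, 4}) = 0.66.
Σ X·P over the event = 1·(0.06) + 1·(0.09) + 2·(0.14) + 2·(0.11) + 4·(0.03) + 4·(0.11) + 5·(0.06) + 5·(0.06) = 1.81.
E[X | Y ∈ {2, 4}] = (1.81) / (0.66) = 2.7424.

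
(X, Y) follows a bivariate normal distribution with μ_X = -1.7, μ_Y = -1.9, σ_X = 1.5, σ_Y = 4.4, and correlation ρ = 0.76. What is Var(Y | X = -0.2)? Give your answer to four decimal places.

For a bivariate normal, Var(Y | X=x) = σ_Y²(1 − ρ²).
Var(Y | X=-0.2) = (4.4)²·(1 − (0.76)²) = 19.36·0.4224 = 8.1777.

8.1777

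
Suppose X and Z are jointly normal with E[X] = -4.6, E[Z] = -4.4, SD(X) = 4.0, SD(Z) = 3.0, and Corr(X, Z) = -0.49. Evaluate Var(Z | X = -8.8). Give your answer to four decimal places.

Var(Z | X=x) = (1 − ρ²)·σ_Z².
Var(Z | X=-8.8) = (3.0)²·(1 − (-0.49)²) = 9·0.7599 = 6.8391.

6.8391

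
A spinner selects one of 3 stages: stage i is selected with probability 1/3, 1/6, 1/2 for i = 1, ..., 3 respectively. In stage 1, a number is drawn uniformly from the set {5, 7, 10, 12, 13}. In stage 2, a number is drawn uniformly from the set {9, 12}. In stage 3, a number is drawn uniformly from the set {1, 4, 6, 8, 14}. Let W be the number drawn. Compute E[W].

491/60

E[W | stage 1] = (5+7+10+12+13)/5 = 47/5.
E[W | stage 2] = (9+12)/2 = 21/2.
E[W | stage 3] = (1+4+6+8+14)/5 = 33/5.
By the law of total expectation,
E[W] = (1/3)·(47/5) + (1/6)·(21/2) + (1/2)·(33/5) = 491/60.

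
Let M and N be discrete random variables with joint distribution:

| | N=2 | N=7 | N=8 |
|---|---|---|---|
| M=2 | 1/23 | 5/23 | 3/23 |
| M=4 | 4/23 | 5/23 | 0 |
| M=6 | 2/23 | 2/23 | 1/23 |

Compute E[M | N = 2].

P(N = 2) = 7/23.
Σ M·P over the event = 2·(1/23) + 4·(4/23) + 6·(2/23) = 30/23.
E[M | N = 2] = (30/23) / (7/23) = 30/7.

30/7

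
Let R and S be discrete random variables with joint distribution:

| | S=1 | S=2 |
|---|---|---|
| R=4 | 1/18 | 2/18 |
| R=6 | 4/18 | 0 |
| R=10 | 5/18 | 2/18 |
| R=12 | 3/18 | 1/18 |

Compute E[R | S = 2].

P(S = 2) = 5/18.
Σ R·P over the event = 4·(2/18) + 10·(2/18) + 12·(1/18) = 20/9.
E[R | S = 2] = (20/9) / (5/18) = 8.

8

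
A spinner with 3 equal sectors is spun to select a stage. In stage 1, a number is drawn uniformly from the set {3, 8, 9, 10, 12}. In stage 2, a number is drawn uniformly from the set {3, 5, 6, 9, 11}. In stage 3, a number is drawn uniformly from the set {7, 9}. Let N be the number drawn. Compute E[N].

116/15

E[N | stage 1] = (3+8+9+10+12)/5 = 42/5.
E[N | stage 2] = (3+5+6+9+11)/5 = 34/5.
E[N | stage 3] = (7+9)/2 = 8.
E[N] = (1/3)·(42/5) + (1/3)·(34/5) + (1/3)·(8) = 116/15.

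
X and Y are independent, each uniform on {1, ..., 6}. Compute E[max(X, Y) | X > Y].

P(X > Y) = 5/12.
Summing max(X,Y)·P(x,y) over outcomes with X > Y gives 35/18.
E[max(X, Y) | X > Y] = (35/18) / (5/12) = 14/3.

14/3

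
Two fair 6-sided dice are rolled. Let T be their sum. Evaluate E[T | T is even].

7

P(T is even) = 1/2.
Σ over the event: 2·1/36 + 4·1/12 + 6·5/36 + 8·5/36 + 10·1/12 + 12·1/36 = 7/2.
E[T | T is even] = (7/2) / (1/2) = 7.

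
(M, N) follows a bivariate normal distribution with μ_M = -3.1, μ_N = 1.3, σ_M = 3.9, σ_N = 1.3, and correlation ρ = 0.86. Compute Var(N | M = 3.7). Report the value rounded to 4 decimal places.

Var(N | M=x) = (1 − ρ²)·σ_N².
Var(N | M=3.7) = (1.3)²·(1 − (0.86)²) = 1.69·0.2604 = 0.4401.

0.4401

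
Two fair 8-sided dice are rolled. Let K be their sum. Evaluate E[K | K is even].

9

P(K is even) = 1/2.
Σ over the event: 2·1/64 + 4·3/64 + 6·5/64 + 8·7/64 + 10·7/64 + 12·5/64 + 14·3/64 + 16·1/64 = 9/2.
E[K | K is even] = (9/2) / (1/2) = 9.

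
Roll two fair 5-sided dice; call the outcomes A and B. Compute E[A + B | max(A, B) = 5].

Outcomes with max(A, B) = 5: (1,5), (2,5), (3,5), (4,5), (5,1), (5,2), (5,3), (5,4), (5,5), each with probability 1/25.
E[A + B | max(A, B) = 5] = (6 + 7 + 8 + 9 + 6 + 7 + 8 + 9 + 10) / 9 = 70/9.

70/9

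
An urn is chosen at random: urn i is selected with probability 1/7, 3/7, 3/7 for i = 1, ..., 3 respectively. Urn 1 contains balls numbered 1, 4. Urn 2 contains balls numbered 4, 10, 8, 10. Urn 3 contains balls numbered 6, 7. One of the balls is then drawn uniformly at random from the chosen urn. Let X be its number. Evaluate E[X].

E[X | urn 1] = (1+4)/2 = 5/2.
E[X | urn 2] = (4+10+8+10)/4 = 8.
E[X | urn 3] = (6+7)/2 = 13/2.
E[X] = (1/7)·(5/2) + (3/7)·(8) + (3/7)·(13/2) = 46/7.

46/7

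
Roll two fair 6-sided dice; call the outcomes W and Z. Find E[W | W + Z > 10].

17/3

P(W + Z > 10) = 1/12.
Summing W·P(x,y) over outcomes with W + Z > 10 gives 17/36.
E[W | W + Z > 10] = (17/36) / (1/12) = 17/3.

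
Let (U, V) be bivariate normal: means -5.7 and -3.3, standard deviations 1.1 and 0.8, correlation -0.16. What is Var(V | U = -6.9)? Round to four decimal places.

0.6236

Var(V | U=x) = (1 − ρ²)·σ_V².
Var(V | U=-6.9) = (0.8)²·(1 − (-0.16)²) = 0.64·0.9744 = 0.6236.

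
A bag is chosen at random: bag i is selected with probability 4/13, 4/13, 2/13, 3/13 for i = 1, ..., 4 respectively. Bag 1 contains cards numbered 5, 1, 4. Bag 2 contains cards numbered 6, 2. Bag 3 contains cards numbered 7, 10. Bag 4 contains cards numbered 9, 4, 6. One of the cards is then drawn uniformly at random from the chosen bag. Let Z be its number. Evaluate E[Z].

E[Z | bag 1] = (5+1+4)/3 = 10/3.
E[Z | bag 2] = (6+2)/2 = 4.
E[Z | bag 3] = (7+10)/2 = 17/2.
E[Z | bag 4] = (9+4+6)/3 = 19/3.
By the law of total expectation,
E[Z] = (4/13)·(10/3) + (4/13)·(4) + (2/13)·(17/2) + (3/13)·(19/3) = 196/39.

196/39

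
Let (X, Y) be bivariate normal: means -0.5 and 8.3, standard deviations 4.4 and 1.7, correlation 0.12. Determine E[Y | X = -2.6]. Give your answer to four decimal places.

8.2026

For a bivariate normal, E[Y | X=x] = μ_Y + ρ·(σ_Y/σ_X)·(x − μ_X).
E[Y | X=-2.6] = 8.3 + (0.12)·(1.7/4.4)·(-2.6 − (-0.5)) = 8.3 + (0.046364)·(-2.1) = 8.2026.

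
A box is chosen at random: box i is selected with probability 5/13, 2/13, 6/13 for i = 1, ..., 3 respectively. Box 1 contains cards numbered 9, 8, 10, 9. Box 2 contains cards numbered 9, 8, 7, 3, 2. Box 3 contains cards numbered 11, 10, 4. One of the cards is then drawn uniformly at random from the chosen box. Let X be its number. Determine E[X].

41/5

E[X | box 1] = (9+8+10+9)/4 = 9.
E[X | box 2] = (9+8+7+3+2)/5 = 29/5.
E[X | box 3] = (11+10+4)/3 = 25/3.
By the law of total expectation,
E[X] = (5/13)·(9) + (2/13)·(29/5) + (6/13)·(25/3) = 41/5.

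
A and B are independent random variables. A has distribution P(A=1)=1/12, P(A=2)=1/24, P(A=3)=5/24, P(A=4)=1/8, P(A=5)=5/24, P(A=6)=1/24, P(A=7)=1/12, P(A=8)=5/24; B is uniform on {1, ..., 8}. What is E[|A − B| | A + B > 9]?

241/92

P(A + B > 9) = 23/48.
Summing |A−B|·P(x,y) over outcomes with A + B > 9 gives 241/192.
E[|A − B| | A + B > 9] = (241/192) / (23/48) = 241/92.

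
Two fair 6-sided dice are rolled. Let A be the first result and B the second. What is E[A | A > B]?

14/3

P(A > B) = 5/12.
Summing A·P(x,y) over outcomes with A > B gives 35/18.
E[A | A > B] = (35/18) / (5/12) = 14/3.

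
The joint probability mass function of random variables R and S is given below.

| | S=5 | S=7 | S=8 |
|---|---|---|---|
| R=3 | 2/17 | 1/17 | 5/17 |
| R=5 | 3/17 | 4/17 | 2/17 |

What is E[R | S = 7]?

23/5

P(S = 7) = 5/17.
Summing R·P(R=x,S=y) over the conditioning event gives 23/17.
E[R | S = 7] = (23/17) / (5/17) = 23/5.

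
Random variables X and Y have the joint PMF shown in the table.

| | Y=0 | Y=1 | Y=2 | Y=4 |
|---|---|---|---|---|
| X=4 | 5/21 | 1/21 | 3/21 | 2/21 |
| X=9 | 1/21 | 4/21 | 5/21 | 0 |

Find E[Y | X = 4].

15/11

P(X = 4) = 11/21.
Σ Y·P over the event = 0·(5/21) + 1·(1/21) + 2·(3/21) + 4·(2/21) = 5/7.
E[Y | X = 4] = (5/7) / (11/21) = 15/11.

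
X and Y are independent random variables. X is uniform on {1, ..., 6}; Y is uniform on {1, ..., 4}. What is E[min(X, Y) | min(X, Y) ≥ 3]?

27/8

Outcomes with min(X, Y) ≥ 3: (3,3), (3,4), (4,3), (4,4), (5,3), (5,4), (6,3), (6,4), each with probability 1/24.
E[min(X, Y) | min(X, Y) ≥ 3] = (3 + 3 + 3 + 4 + 3 + 4 + 3 + 4) / 8 = 27/8.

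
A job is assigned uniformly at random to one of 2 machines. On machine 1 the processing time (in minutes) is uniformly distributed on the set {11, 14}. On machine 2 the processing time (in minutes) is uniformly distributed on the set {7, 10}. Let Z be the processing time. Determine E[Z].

E[Z | machine 1] = (11+14)/2 = 25/2.
E[Z | machine 2] = (7+10)/2 = 17/2.
By the law of total expectation,
E[Z] = (1/2)·(25/2) + (1/2)·(17/2) = 21/2.

21/2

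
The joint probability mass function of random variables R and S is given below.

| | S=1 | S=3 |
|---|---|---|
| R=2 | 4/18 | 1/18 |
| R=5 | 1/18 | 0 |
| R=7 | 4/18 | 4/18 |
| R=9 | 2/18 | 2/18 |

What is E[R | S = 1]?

P(S = 1) = 11/18.
Summing R·P(R=x,S=y) over the conditioning event gives 59/18.
E[R | S = 1] = (59/18) / (11/18) = 59/11.

59/11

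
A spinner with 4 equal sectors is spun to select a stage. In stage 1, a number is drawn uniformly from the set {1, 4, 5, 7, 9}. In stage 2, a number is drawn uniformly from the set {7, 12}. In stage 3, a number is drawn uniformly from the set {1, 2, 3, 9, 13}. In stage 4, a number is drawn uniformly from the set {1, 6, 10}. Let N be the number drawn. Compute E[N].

779/120

E[N | stage 1] = (1+4+5+7+9)/5 = 26/5.
E[N | stage 2] = (7+12)/2 = 19/2.
E[N | stage 3] = (1+2+3+9+13)/5 = 28/5.
E[N | stage 4] = (1+6+10)/3 = 17/3.
E[N] = (1/4)·(26/5) + (1/4)·(19/2) + (1/4)·(28/5) + (1/4)·(17/3) = 779/120.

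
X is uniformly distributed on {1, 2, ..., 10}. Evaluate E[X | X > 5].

8

Given X > 5, X is equally likely to be any of {6, 7, 8, 9, 10}.
E[X | X > 5] = (6 + 7 + 8 + 9 + 10) / 5 = 8.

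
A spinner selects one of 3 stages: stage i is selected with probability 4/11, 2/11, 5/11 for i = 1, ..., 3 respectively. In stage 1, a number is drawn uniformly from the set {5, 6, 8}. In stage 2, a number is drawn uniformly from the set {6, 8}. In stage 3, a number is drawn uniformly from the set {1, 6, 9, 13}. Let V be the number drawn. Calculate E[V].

E[V | stage 1] = (5+6+8)/3 = 19/3.
E[V | stage 2] = (6+8)/2 = 7.
E[V | stage 3] = (1+6+9+13)/4 = 29/4.
By the law of total expectation,
E[V] = (4/11)·(19/3) + (2/11)·(7) + (5/11)·(29/4) = 907/132.

907/132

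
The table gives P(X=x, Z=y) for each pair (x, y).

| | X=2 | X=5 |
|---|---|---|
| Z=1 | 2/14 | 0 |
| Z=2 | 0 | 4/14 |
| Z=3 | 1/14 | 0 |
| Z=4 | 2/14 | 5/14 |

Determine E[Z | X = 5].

28/9

P(X = 5) = 9/14.
Σ Z·P over the event = 2·(4/14) + 4·(5/14) = 2.
E[Z | X = 5] = (2) / (9/14) = 28/9.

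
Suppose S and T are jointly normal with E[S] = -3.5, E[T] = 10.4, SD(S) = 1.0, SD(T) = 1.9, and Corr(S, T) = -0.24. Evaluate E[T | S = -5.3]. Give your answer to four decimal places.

11.2208

For a bivariate normal, E[T | S=x] = μ_T + ρ·(σ_T/σ_S)·(x − μ_S).
E[T | S=-5.3] = 10.4 + (-0.24)·(1.9/1.0)·(-5.3 − (-3.5)) = 10.4 + (-0.456)·(-1.8) = 11.2208.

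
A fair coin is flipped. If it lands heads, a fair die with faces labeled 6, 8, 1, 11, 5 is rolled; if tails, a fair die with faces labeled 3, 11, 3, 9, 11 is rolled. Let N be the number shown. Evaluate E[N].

E[N | heads] = (6+8+1+11+5)/5 = 31/5.
E[N | tails] = (3+11+3+9+11)/5 = 37/5.
E[N] = (1/2)·(31/5) + (1/2)·(37/5) = 34/5.

34/5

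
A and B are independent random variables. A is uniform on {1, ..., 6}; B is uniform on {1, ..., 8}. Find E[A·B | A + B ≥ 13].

130/3

Outcomes with A + B ≥ 13: (5,8), (6,7), (6,8), each with probability 1/48.
E[A·B | A + B ≥ 13] = (40 + 42 + 48) / 3 = 130/3.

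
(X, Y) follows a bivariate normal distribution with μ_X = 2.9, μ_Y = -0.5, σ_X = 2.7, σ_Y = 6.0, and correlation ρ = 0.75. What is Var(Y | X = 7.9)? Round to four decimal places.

15.7500

The conditional variance in a bivariate normal is σ_Y²(1 − ρ²), independent of x.
Var(Y | X=7.9) = (6.0)²·(1 − (0.75)²) = 36·0.4375 = 15.7500.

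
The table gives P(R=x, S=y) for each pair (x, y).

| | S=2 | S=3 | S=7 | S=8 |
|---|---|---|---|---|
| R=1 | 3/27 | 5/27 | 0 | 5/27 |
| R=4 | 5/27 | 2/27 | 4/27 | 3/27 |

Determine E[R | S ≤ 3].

P(S ≤ 3) = 5/9.
Σ R·P over the event = 1·(3/27) + 1·(5/27) + 4·(5/27) + 4·(2/27) = 4/3.
E[R | S ≤ 3] = (4/3) / (5/9) = 12/5.

12/5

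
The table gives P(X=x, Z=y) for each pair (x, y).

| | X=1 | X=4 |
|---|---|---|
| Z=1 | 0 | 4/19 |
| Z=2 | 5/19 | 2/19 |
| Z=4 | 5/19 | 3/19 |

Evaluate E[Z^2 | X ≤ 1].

10

P(X ≤ 1) = 10/19.
Summing Z^2·P(X=x,Z=y) over the conditioning event gives 100/19.
E[Z^2 | X ≤ 1] = (100/19) / (10/19) = 10.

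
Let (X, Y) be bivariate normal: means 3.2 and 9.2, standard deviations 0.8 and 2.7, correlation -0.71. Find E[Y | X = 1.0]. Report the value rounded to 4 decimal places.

The regression of Y on X has slope ρ·σ_Y/σ_X and passes through (μ_X, μ_Y).
E[Y | X=1.0] = 9.2 + (-0.71)·(2.7/0.8)·(1.0 − (3.2)) = 9.2 + (-2.39625)·(-2.2) = 14.4718.

14.4718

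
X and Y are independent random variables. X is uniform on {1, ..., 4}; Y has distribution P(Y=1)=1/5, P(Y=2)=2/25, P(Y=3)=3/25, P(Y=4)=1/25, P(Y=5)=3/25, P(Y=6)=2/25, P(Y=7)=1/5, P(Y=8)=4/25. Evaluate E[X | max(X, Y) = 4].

25/7

P(max(X, Y) = 4) = 7/50.
Summing X·P(x,y) over outcomes with max(X, Y) = 4 gives 1/2.
E[X | max(X, Y) = 4] = (1/2) / (7/50) = 25/7.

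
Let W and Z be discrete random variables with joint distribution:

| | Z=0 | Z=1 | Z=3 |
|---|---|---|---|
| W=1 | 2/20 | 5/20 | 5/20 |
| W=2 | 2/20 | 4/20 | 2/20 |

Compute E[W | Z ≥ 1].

11/8

P(Z ≥ 1) = 4/5.
Σ W·P over the event = 1·(5/20) + 1·(5/20) + 2·(4/20) + 2·(2/20) = 11/10.
E[W | Z ≥ 1] = (11/10) / (4/5) = 11/8.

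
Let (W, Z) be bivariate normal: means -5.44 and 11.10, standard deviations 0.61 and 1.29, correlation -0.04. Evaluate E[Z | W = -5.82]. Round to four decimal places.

11.1321

E[Z | W=x] = μ_Z + ρ(σ_Z/σ_W)(x − μ_W) for jointly normal variables.
E[Z | W=-5.82] = 11.10 + (-0.04)·(1.29/0.61)·(-5.82 − (-5.44)) = 11.10 + (-0.08459)·(-0.38) = 11.1321.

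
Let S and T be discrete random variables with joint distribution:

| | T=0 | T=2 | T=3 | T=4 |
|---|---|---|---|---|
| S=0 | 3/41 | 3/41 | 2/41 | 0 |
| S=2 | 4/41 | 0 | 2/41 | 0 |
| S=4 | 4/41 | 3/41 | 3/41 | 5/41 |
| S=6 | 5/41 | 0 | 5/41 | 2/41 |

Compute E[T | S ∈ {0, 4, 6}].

P(S ∈ {0, 4, 6}) = 35/41.
Summing T·P(S=x,T=y) over the conditioning event gives 70/41.
E[T | S ∈ {0, 4, 6}] = (70/41) / (35/41) = 2.

2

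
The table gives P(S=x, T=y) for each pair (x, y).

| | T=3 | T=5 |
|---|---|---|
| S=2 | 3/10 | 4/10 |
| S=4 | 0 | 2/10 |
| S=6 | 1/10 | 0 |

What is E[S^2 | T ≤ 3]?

P(T ≤ 3) = 2/5.
Σ S^2·P over the event = 4·(3/10) + 36·(1/10) = 24/5.
E[S^2 | T ≤ 3] = (24/5) / (2/5) = 12.

12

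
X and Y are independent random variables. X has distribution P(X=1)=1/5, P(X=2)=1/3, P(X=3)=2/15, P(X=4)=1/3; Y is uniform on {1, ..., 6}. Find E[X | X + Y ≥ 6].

80/27

P(X + Y ≥ 6) = 3/5.
Summing X·P(x,y) over outcomes with X + Y ≥ 6 gives 16/9.
E[X | X + Y ≥ 6] = (16/9) / (3/5) = 80/27.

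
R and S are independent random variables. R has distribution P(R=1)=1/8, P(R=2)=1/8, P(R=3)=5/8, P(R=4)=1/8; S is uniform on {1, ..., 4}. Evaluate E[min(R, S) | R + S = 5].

7/4

P(R + S = 5) = 1/4.
Summing min(R,S)·P(x,y) over outcomes with R + S = 5 gives 7/16.
E[min(R, S) | R + S = 5] = (7/16) / (1/4) = 7/4.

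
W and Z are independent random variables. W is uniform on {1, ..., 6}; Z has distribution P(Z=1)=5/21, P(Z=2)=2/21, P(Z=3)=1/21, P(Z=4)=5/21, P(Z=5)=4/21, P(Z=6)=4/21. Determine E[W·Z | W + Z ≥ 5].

P(W + Z ≥ 5) = 53/63.
Summing WZ·P(x,y) over outcomes with W + Z ≥ 5 gives 517/42.
E[W·Z | W + Z ≥ 5] = (517/42) / (53/63) = 1551/106.

1551/106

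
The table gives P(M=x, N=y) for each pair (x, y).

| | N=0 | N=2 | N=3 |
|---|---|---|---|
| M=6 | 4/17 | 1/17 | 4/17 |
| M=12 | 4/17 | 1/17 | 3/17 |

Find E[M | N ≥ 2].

26/3

P(N ≥ 2) = 9/17.
Σ M·P over the event = 6·(1/17) + 6·(4/17) + 12·(1/17) + 12·(3/17) = 78/17.
E[M | N ≥ 2] = (78/17) / (9/17) = 26/3.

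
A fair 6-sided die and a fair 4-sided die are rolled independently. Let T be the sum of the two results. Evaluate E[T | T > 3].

P(T > 3) = 7/8.
Σ over the event: 4·1/8 + 5·1/6 + 6·1/6 + 7·1/6 + 8·1/8 + 9·1/12 + 10·1/24 = 17/3.
E[T | T > 3] = (17/3) / (7/8) = 136/21.

136/21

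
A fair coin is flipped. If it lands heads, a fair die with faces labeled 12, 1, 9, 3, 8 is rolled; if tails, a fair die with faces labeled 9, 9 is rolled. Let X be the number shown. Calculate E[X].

E[X | heads] = (12+1+9+3+8)/5 = 33/5.
E[X | tails] = (9+9)/2 = 9.
By the law of total expectation,
E[X] = (1/2)·(33/5) + (1/2)·(9) = 39/5.

39/5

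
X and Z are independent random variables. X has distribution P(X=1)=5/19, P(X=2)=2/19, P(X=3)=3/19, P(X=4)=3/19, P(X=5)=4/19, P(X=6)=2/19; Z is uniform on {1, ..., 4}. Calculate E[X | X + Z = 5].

30/13

P(X + Z = 5) = 13/76.
Summing X·P(x,y) over outcomes with X + Z = 5 gives 15/38.
E[X | X + Z = 5] = (15/38) / (13/76) = 30/13.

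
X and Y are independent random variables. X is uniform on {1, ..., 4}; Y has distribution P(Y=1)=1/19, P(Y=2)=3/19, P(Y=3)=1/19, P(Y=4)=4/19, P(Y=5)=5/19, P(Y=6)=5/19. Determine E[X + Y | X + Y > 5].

145/19

P(X + Y > 5) = 3/4.
Summing (X+Y)·P(x,y) over outcomes with X + Y > 5 gives 435/76.
E[X + Y | X + Y > 5] = (435/76) / (3/4) = 145/19.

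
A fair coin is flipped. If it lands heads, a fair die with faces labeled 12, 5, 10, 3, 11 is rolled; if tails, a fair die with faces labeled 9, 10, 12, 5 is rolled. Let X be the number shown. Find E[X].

E[X | heads] = (12+5+10+3+11)/5 = 41/5.
E[X | tails] = (9+10+12+5)/4 = 9.
E[X] = (1/2)·(41/5) + (1/2)·(9) = 43/5.

43/5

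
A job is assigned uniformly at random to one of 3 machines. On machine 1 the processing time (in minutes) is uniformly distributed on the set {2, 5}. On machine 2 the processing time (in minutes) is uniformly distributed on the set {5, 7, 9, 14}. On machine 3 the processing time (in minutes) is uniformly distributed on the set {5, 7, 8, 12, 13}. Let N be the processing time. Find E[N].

85/12

E[N | machine 1] = (2+5)/2 = 7/2.
E[N | machine 2] = (5+7+9+14)/4 = 35/4.
E[N | machine 3] = (5+7+8+12+13)/5 = 9.
E[N] = (1/3)·(7/2) + (1/3)·(35/4) + (1/3)·(9) = 85/12.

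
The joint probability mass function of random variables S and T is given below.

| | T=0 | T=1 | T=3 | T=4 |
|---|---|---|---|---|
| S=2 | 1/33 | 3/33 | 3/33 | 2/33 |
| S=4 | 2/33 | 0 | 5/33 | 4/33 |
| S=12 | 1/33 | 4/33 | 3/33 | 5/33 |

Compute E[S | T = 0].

P(T = 0) = 4/33.
Σ S·P over the event = 2·(1/33) + 4·(2/33) + 12·(1/33) = 2/3.
E[S | T = 0] = (2/3) / (4/33) = 11/2.

11/2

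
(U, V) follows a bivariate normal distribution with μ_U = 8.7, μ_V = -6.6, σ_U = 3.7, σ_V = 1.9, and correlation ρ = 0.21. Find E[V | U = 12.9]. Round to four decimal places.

For a bivariate normal, E[V | U=x] = μ_V + ρ·(σ_V/σ_U)·(x − μ_U).
E[V | U=12.9] = -6.6 + (0.21)·(1.9/3.7)·(12.9 − (8.7)) = -6.6 + (0.10784)·(4.2) = -6.1471.

-6.1471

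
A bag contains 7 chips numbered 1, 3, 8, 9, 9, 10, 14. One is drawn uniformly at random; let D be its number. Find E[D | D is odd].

11/2

P(D is odd) = 4/7.
Σ over the event: 1·1/7 + 3·1/7 + 9·2/7 = 22/7.
E[D | D is odd] = (22/7) / (4/7) = 11/2.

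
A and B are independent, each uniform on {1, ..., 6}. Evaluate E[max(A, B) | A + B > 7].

83/15

P(A + B > 7) = 5/12.
Summing max(A,B)·P(x,y) over outcomes with A + B > 7 gives 83/36.
E[max(A, B) | A + B > 7] = (83/36) / (5/12) = 83/15.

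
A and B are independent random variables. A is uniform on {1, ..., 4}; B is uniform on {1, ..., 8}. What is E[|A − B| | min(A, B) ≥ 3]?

P(min(A, B) ≥ 3) = 3/8.
Summing |A−B|·P(x,y) over outcomes with min(A, B) ≥ 3 gives 13/16.
E[|A − B| | min(A, B) ≥ 3] = (13/16) / (3/8) = 13/6.

13/6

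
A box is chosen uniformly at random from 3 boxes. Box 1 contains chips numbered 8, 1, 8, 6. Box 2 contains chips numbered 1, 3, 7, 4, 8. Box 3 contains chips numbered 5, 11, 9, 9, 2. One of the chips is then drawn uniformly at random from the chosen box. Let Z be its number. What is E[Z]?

117/20

E[Z | box 1] = (8+1+8+6)/4 = 23/4.
E[Z | box 2] = (1+3+7+4+8)/5 = 23/5.
E[Z | box 3] = (5+11+9+9+2)/5 = 36/5.
E[Z] = (1/3)·(23/4) + (1/3)·(23/5) + (1/3)·(36/5) = 117/20.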